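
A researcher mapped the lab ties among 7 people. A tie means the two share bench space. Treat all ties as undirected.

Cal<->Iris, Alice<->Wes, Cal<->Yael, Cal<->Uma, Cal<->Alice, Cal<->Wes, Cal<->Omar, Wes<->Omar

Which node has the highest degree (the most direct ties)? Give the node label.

Cal

Degrees — Alice:2, Cal:6, Iris:1, Omar:2, Uma:1, Wes:3, Yael:1.
The maximum is 6, attained only by Cal.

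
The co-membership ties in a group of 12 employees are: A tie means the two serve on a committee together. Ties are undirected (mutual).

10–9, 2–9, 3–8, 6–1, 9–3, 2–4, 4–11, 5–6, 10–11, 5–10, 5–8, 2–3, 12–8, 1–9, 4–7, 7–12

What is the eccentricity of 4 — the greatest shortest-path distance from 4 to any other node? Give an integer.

4

Distances from 4: 1:3, 2:1, 3:2, 5:3, 6:4, 7:1, 8:3, 9:2, 10:2, 11:1, 12:2.
The largest is 4 (to 6), so the eccentricity of 4 is 4.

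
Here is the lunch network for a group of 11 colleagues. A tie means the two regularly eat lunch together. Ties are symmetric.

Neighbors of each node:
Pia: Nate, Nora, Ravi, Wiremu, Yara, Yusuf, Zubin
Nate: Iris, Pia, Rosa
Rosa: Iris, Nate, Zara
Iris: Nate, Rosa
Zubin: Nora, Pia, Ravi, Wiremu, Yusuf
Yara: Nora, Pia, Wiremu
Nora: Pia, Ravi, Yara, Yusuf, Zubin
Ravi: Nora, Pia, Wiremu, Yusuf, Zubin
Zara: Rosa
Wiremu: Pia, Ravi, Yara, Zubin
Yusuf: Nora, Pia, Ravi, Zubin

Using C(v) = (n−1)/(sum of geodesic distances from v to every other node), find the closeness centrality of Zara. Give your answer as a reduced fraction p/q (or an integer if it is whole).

5/16

Distances from Zara: Iris:2, Nate:2, Nora:4, Pia:3, Ravi:4, Rosa:1, Wiremu:4, Yara:4, Yusuf:4, Zubin:4. Sum = 32.
n = 11, so closeness = 10/32 = 5/16.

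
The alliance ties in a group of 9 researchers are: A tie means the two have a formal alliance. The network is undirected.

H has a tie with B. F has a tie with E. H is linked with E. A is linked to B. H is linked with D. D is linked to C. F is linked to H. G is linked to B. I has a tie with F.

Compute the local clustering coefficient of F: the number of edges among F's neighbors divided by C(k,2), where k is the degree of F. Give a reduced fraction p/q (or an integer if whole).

1/3

F's neighbors: E, H, and I (k = 3).
Possible neighbor pairs: C(3,2) = 3. Edges among them: E–H → e = 1.
Clustering(F) = 1/3.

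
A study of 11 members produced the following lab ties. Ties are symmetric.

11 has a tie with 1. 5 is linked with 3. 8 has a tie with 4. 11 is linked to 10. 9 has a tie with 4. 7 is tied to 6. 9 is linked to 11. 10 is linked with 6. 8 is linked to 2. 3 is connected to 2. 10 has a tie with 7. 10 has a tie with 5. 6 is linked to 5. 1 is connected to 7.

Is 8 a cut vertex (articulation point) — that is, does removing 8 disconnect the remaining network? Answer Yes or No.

Even without 8, every remaining node can still reach every other (the residual graph is connected), so 8 is not a cut vertex.

No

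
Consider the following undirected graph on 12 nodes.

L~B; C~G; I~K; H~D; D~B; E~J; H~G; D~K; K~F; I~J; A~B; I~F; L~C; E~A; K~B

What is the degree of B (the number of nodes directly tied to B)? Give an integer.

4

B is directly tied to A, D, K, and L. That is 4 neighbors, so the degree of B is 4.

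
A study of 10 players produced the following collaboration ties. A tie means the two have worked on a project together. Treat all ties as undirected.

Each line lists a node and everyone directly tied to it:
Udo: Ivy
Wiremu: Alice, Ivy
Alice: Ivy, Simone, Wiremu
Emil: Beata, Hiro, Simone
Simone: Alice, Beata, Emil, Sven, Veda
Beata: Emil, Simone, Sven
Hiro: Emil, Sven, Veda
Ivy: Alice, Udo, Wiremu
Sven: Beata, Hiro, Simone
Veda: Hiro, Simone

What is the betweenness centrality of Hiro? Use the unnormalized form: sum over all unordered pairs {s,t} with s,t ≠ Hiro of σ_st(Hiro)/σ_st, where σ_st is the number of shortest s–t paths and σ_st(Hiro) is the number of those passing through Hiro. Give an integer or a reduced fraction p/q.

4/3

Pairs whose geodesics pass through Hiro — Veda–Emil: 1/2; Veda–Sven: 1/2; Emil–Sven: 1/3.
All other pairs contribute 0.
Summing the contributions gives betweenness(Hiro) = 4/3.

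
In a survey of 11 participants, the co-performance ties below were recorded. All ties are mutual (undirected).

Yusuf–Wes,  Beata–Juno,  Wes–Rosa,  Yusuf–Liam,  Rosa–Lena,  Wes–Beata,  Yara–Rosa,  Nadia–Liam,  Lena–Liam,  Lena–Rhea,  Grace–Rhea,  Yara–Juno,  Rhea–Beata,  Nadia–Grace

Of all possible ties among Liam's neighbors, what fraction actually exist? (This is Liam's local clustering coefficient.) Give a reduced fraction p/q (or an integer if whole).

0

Liam's neighbors: Lena, Nadia, and Yusuf (k = 3).
Possible neighbor pairs: C(3,2) = 3. Edges among them: none → e = 0.
Clustering(Liam) = 0/3 = 0.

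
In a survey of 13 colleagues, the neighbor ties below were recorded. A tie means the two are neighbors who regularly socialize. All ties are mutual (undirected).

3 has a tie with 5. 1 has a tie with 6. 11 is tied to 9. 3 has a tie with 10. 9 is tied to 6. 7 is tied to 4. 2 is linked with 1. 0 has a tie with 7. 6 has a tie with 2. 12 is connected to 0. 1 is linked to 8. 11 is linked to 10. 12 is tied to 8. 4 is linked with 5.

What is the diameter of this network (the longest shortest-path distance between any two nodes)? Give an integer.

6

Eccentricity of each node (its greatest distance to any other): 0:6, 1:6, 2:6, 3:6, 4:6, 5:6, 6:6, 7:6, 8:6, 9:6, 10:6, 11:6, 12:6.
The maximum eccentricity is 6, realized for instance by the pair 4–2 via 4 – 7 – 0 – 12 – 8 – 1 – 2. So the diameter is 6.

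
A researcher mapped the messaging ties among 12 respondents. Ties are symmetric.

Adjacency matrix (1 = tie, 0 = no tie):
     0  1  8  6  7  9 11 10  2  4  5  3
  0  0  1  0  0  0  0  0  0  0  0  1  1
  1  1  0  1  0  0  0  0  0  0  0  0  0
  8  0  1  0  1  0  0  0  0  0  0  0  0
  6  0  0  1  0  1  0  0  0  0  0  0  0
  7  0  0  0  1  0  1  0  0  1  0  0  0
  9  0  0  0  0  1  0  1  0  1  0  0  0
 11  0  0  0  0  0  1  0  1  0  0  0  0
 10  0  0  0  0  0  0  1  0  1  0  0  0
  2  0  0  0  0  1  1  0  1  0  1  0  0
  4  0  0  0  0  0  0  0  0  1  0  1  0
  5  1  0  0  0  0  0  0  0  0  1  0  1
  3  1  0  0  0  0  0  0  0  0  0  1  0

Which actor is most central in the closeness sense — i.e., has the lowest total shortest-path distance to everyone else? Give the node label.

Farness (sum of distances to all others) for each node — 0:30, 1:32, 2:23, 3:33, 4:25, 5:27, 6:28, 7:25, 8:30, 9:27, 10:31, 11:35.
The smallest farness is 23, for 2, so 2 has the highest closeness.

2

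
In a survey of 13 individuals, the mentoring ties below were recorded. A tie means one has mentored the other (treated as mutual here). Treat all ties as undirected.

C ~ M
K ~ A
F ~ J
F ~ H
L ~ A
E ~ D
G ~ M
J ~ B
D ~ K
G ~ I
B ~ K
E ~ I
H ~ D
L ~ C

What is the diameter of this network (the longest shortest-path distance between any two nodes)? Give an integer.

Eccentricity of each node (its greatest distance to any other): A:4, B:5, C:6, D:4, E:4, F:6, G:6, H:5, I:5, J:6, K:4, L:5, M:6.
The maximum eccentricity is 6, realized for instance by the pair F–C via F – H – D – K – A – L – C. So the diameter is 6.

6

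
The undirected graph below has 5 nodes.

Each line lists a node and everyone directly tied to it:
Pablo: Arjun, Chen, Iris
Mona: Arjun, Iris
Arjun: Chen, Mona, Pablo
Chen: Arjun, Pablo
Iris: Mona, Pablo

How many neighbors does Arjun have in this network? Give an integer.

3

Arjun is directly tied to Chen, Mona, and Pablo. That is 3 neighbors, so the degree of Arjun is 3.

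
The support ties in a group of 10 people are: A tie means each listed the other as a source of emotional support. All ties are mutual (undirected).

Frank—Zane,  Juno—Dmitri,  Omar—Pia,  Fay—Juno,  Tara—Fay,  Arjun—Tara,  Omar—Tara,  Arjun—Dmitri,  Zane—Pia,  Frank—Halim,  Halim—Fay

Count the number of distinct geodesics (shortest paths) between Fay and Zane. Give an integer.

1

The shortest distance is 3, and the only length-3 path is Fay–Halim–Frank–Zane. So there is exactly 1 shortest path.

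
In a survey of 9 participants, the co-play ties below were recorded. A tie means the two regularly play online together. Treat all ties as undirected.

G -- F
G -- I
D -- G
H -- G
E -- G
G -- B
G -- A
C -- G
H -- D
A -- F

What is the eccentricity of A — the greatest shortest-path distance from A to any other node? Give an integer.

Distances from A: B:2, C:2, D:2, E:2, F:1, G:1, H:2, I:2.
The largest is 2 (to E, B, I, C, H, and D), so the eccentricity of A is 2.

2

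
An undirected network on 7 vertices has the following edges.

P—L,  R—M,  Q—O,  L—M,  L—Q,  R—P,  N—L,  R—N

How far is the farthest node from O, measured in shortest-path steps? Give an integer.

4

Distances from O: L:2, M:3, N:3, P:3, Q:1, R:4.
The largest is 4 (to R), so the eccentricity of O is 4.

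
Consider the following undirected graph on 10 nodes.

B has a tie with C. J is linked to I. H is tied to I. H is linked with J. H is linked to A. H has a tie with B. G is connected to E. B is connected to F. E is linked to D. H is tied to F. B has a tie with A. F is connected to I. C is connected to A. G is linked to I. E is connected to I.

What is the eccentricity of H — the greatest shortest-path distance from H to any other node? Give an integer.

3

Distances from H: A:1, B:1, C:2, D:3, E:2, F:1, G:2, I:1, J:1.
The largest is 3 (to D), so the eccentricity of H is 3.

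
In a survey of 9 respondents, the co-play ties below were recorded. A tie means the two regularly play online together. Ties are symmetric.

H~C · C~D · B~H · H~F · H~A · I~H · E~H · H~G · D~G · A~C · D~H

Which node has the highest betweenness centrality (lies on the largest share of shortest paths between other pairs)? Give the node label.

H

Unnormalized betweenness of each node: A:0, B:0, C:1/2, D:1/2, E:0, F:0, G:0, H:24, I:0.
H has the largest value, 24, making it the main broker — the node through which the most shortest paths run.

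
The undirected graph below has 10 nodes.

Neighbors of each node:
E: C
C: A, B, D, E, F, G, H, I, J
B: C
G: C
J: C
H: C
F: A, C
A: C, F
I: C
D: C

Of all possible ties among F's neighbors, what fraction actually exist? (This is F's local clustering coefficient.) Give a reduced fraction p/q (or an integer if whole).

F's neighbors: A and C (k = 2).
Possible neighbor pairs: C(2,2) = 1. Edges among them: A–C → e = 1.
Clustering(F) = 1/1.

1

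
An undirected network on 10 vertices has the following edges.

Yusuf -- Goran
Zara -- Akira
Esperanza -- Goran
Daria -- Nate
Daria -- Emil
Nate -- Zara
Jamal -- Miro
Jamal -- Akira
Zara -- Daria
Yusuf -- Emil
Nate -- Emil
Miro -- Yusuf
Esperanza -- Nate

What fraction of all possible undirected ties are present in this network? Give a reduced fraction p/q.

13/45

There are 13 edges and 10 nodes, so the maximum possible is C(10,2) = 45.
Density = 13/45.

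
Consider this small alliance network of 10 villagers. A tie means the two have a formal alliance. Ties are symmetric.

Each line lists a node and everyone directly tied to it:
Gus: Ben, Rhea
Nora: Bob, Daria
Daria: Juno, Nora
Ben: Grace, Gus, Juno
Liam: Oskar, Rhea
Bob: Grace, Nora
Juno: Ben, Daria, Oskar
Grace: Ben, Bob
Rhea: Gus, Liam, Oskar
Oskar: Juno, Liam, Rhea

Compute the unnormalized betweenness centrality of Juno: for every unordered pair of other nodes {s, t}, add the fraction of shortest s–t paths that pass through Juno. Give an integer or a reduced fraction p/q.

Pairs whose geodesics pass through Juno — Rhea–Daria: 1; Rhea–Nora: 1; Liam–Daria: 1; Liam–Nora: 1; Liam–Bob: 2/3; Liam–Grace: 1/2; Liam–Ben: 1/2; Oskar–Daria: 1; Oskar–Nora: 1; Oskar–Bob: 2/2; Oskar–Grace: 1; Oskar–Ben: 1; Daria–Grace: 1/2; Daria–Ben: 1 … (+3 more pairs).
All other pairs contribute 0.
Summing the contributions gives betweenness(Juno) = 85/6.

85/6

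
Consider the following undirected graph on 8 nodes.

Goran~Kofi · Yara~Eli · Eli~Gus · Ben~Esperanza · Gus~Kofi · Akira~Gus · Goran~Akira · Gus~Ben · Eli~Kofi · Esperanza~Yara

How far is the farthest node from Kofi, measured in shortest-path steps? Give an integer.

Distances from Kofi: Akira:2, Ben:2, Eli:1, Esperanza:3, Goran:1, Gus:1, Yara:2.
The largest is 3 (to Esperanza), so the eccentricity of Kofi is 3.

3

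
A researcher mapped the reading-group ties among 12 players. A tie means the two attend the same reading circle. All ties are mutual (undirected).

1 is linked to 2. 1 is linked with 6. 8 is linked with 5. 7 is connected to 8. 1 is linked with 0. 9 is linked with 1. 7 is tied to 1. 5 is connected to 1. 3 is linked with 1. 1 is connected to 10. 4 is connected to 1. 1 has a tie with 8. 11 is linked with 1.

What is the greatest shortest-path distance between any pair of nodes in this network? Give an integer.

2

Eccentricity of each node (its greatest distance to any other): 0:2, 1:1, 2:2, 3:2, 4:2, 5:2, 6:2, 7:2, 8:2, 9:2, 10:2, 11:2.
The maximum eccentricity is 2, realized for instance by the pair 8–4 via 8 – 1 – 4. So the diameter is 2.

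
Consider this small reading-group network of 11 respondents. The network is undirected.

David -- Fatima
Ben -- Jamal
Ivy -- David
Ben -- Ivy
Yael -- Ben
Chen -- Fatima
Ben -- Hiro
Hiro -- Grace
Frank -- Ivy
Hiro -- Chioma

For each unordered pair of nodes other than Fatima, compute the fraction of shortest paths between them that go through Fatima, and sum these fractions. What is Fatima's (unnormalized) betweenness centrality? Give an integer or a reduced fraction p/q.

9

Pairs whose geodesics pass through Fatima — Ivy–Chen: 1; Hiro–Chen: 1; Frank–Chen: 1; Yael–Chen: 1; Chen–Ben: 1; Chen–Grace: 1; Chen–David: 1; Chen–Jamal: 1; Chen–Chioma: 1.
All other pairs contribute 0.
Summing the contributions gives betweenness(Fatima) = 9.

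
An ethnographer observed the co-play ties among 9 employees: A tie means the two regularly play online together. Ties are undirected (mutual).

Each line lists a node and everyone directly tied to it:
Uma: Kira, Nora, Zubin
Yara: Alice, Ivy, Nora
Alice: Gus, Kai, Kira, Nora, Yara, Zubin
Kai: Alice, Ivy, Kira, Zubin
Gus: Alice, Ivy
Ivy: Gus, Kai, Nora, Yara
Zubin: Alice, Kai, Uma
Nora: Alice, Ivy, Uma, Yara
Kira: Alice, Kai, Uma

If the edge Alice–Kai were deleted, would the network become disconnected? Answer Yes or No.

No

Even without that edge, Alice still reaches Kai via Alice – Zubin – Kai, so the network stays connected. Not a bridge.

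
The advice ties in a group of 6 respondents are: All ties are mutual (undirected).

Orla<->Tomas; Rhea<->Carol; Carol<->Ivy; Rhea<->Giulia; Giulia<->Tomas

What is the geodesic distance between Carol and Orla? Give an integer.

4

One shortest route is Carol – Rhea – Giulia – Tomas – Orla, which uses 4 edges, and at distance 3 from Carol we only reach {Tomas}, which does not include Orla. So d(Carol,Orla) = 4.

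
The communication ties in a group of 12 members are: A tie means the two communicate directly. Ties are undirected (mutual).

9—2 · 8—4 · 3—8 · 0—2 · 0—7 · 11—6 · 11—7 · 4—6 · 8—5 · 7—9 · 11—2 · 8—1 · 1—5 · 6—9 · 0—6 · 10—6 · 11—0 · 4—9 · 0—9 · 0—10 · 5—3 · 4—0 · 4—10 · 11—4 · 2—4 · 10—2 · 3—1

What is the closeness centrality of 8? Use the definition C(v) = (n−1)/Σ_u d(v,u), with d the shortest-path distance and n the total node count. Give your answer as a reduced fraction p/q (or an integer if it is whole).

11/19

Distances from 8: 0:2, 1:1, 2:2, 3:1, 4:1, 5:1, 6:2, 7:3, 9:2, 10:2, 11:2. Sum = 19.
n = 12, so closeness = 11/19.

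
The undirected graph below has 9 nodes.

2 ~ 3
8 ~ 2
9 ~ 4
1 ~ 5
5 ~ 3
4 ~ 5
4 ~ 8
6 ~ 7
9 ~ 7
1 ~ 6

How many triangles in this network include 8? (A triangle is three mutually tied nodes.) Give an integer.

8's neighbors are 2 and 4, but none of them are tied to each other, so no triangle contains 8.

0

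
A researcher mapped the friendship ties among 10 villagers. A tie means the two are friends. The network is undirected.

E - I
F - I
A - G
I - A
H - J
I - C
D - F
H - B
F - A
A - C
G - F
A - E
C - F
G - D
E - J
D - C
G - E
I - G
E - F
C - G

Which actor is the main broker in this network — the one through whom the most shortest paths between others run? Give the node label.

Unnormalized betweenness of each node: A:1, B:0, C:2/3, D:0, E:18, F:11/3, G:11/3, H:8, I:1, J:14.
E has the largest value, 18, making it the main broker — the node through which the most shortest paths run.

E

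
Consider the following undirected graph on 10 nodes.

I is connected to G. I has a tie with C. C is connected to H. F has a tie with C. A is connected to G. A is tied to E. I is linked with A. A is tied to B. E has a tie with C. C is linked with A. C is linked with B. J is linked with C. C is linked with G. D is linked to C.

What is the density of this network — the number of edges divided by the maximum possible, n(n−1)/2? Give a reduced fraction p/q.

14/45

There are 14 edges and 10 nodes, so the maximum possible is C(10,2) = 45.
Density = 14/45.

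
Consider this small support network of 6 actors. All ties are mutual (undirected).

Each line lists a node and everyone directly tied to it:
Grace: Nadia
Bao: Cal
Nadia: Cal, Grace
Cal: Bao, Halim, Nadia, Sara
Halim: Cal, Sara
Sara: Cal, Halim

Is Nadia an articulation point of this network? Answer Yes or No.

Removing Nadia leaves {Grace} with no path to {Bao, Cal, Halim, and Sara}, so the network splits into 2 components. Nadia is a cut vertex.

Yes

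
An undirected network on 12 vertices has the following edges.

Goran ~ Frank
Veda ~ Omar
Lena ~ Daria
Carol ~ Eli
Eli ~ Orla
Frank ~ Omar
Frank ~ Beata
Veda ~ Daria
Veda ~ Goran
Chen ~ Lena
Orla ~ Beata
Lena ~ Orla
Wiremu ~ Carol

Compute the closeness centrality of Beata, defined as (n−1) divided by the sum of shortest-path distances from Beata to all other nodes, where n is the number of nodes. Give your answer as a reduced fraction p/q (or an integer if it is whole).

Distances from Beata: Carol:3, Chen:3, Daria:3, Eli:2, Frank:1, Goran:2, Lena:2, Omar:2, Orla:1, Veda:3, Wiremu:4. Sum = 26.
n = 12, so closeness = 11/26.

11/26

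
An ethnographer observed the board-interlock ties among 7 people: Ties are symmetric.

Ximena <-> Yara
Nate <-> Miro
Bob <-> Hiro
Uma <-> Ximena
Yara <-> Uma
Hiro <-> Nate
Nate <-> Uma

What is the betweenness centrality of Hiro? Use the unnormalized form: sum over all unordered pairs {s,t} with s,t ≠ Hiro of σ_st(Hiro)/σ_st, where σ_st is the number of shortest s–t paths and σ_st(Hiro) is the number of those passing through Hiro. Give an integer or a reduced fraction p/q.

5

Pairs whose geodesics pass through Hiro — Bob–Uma: 1; Bob–Yara: 1; Bob–Nate: 1; Bob–Miro: 1; Bob–Ximena: 1.
All other pairs contribute 0.
Summing the contributions gives betweenness(Hiro) = 5.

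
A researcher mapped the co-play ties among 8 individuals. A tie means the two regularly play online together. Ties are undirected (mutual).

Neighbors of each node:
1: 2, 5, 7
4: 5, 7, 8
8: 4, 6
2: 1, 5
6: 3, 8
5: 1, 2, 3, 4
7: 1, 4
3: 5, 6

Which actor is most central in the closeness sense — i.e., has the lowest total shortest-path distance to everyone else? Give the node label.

5

Farness (sum of distances to all others) for each node — 1:13, 2:14, 3:13, 4:11, 5:10, 6:15, 7:14, 8:14.
The smallest farness is 10, for 5, so 5 has the highest closeness.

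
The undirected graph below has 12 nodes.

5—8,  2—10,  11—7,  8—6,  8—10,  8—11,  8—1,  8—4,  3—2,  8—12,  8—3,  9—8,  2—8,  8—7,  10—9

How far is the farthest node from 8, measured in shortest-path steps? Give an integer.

Distances from 8: 1:1, 2:1, 3:1, 4:1, 5:1, 6:1, 7:1, 9:1, 10:1, 11:1, 12:1.
The largest is 1 (to 1, 2, 5, 10, 6, 3, 4, 7, 9, 11, and 12), so the eccentricity of 8 is 1.

1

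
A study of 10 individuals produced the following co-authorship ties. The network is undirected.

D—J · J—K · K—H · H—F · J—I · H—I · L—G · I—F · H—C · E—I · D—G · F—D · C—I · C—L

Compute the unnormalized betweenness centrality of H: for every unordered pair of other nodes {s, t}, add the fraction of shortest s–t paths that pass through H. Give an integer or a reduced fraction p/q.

61/12

Pairs whose geodesics pass through H — K–F: 1; K–I: 1/2; K–C: 1; K–E: 1/2; K–L: 1; F–C: 1/2; F–L: 1/3; D–C: 1/4.
All other pairs contribute 0.
Summing the contributions gives betweenness(H) = 61/12.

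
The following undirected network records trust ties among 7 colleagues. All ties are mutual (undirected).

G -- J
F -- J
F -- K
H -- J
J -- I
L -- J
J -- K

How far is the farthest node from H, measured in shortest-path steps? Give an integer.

Distances from H: F:2, G:2, I:2, J:1, K:2, L:2.
The largest is 2 (to F, K, I, L, and G), so the eccentricity of H is 2.

2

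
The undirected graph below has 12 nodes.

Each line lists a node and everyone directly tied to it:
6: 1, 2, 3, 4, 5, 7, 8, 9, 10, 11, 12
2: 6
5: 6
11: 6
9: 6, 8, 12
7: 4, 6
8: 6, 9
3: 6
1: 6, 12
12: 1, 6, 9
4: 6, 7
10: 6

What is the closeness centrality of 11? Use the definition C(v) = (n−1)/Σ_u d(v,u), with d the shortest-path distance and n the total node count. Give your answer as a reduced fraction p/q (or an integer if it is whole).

11/21

Distances from 11: 1:2, 2:2, 3:2, 4:2, 5:2, 6:1, 7:2, 8:2, 9:2, 10:2, 12:2. Sum = 21.
n = 12, so closeness = 11/21.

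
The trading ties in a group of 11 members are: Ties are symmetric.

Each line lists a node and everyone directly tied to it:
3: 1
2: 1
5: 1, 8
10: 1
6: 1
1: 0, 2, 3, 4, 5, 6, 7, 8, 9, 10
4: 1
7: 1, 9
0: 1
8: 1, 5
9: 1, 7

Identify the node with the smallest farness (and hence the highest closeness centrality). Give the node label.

Farness (sum of distances to all others) for each node — 0:19, 1:10, 2:19, 3:19, 4:19, 5:18, 6:19, 7:18, 8:18, 9:18, 10:19.
The smallest farness is 10, for 1, so 1 has the highest closeness.

1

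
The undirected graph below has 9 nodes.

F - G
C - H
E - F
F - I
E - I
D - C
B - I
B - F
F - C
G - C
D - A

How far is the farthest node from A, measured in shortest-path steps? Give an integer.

4

Distances from A: B:4, C:2, D:1, E:4, F:3, G:3, H:3, I:4.
The largest is 4 (to B, E, and I), so the eccentricity of A is 4.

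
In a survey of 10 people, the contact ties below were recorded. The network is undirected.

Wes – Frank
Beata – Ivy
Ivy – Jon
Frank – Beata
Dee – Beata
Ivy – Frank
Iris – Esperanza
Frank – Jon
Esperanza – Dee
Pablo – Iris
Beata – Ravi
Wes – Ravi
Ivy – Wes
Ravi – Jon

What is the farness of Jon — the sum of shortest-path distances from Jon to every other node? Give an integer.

25

Distances from Jon: Beata:2, Dee:3, Esperanza:4, Frank:1, Iris:5, Ivy:1, Pablo:6, Ravi:1, Wes:2.
Sum = 2 + 3 + 4 + 1 + 5 + 1 + 6 + 1 + 2 = 25.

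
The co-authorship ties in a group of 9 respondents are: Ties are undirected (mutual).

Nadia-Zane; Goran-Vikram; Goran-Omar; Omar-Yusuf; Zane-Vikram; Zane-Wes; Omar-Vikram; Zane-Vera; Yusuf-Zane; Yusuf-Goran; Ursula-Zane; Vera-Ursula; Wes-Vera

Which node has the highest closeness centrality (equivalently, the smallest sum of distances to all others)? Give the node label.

Farness (sum of distances to all others) for each node — Goran:17, Nadia:17, Omar:17, Ursula:16, Vera:15, Vikram:13, Wes:16, Yusuf:13, Zane:10.
The smallest farness is 10, for Zane, so Zane has the highest closeness.

Zane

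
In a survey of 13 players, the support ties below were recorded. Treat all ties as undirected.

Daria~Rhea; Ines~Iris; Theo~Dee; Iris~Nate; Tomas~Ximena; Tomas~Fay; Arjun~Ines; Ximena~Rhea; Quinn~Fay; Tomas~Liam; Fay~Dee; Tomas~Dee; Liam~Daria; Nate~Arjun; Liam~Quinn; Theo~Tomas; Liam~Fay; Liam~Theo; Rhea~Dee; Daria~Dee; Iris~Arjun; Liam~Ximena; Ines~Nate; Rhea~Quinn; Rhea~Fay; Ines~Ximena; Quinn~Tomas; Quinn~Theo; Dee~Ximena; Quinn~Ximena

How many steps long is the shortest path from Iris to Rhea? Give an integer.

One shortest route is Iris – Ines – Ximena – Rhea, which uses 3 edges, and at distance 2 from Iris we only reach {Ximena}, which does not include Rhea. So d(Iris,Rhea) = 3.

3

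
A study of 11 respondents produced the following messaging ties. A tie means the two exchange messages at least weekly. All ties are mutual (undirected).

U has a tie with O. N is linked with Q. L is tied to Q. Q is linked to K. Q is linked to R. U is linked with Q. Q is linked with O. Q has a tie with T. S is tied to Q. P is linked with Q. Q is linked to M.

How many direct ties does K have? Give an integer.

1

K is directly tied to Q. That is 1 neighbor, so the degree of K is 1.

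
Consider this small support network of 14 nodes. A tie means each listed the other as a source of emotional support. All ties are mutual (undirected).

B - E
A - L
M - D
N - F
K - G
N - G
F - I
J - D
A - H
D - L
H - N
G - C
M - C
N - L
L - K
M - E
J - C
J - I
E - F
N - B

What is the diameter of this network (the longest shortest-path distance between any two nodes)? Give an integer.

Eccentricity of each node (its greatest distance to any other): A:4, B:4, C:4, D:3, E:4, F:3, G:3, H:4, I:4, J:4, K:4, L:3, M:4, N:3.
The maximum eccentricity is 4, realized for instance by the pair B–J via B – E – F – I – J. So the diameter is 4.

4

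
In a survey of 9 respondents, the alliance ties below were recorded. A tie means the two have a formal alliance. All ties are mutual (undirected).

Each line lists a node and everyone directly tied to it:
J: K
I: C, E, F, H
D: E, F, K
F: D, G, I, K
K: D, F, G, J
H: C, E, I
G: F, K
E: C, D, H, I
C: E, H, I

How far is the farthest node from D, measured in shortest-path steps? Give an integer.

2

Distances from D: C:2, E:1, F:1, G:2, H:2, I:2, J:2, K:1.
The largest is 2 (to G, I, J, H, and C), so the eccentricity of D is 2.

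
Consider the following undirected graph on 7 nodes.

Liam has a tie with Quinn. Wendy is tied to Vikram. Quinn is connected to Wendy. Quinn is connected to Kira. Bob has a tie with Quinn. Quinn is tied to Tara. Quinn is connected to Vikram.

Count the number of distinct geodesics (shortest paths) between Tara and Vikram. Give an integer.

1

The shortest distance is 2, and the only length-2 path is Tara–Quinn–Vikram. So there is exactly 1 shortest path.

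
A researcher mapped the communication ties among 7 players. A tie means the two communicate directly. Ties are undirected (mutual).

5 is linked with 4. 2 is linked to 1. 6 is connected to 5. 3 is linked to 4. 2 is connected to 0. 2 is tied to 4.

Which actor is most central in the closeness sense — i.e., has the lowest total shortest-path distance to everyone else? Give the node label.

4

Farness (sum of distances to all others) for each node — 0:15, 1:15, 2:10, 3:14, 4:9, 5:12, 6:17.
The smallest farness is 9, for 4, so 4 has the highest closeness.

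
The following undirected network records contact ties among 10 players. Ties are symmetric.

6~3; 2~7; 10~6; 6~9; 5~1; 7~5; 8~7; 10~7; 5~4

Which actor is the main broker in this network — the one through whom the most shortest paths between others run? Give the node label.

Unnormalized betweenness of each node: 1:0, 2:0, 3:0, 4:0, 5:15, 6:15, 7:27, 8:0, 9:0, 10:18.
7 has the largest value, 27, making it the main broker — the node through which the most shortest paths run.

7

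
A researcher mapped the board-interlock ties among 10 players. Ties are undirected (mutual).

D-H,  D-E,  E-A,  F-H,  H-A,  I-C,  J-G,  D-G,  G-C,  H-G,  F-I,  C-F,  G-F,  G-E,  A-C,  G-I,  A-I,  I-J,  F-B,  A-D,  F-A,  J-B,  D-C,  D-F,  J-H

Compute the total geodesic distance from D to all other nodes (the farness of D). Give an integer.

Distances from D: A:1, B:2, C:1, E:1, F:1, G:1, H:1, I:2, J:2.
Sum = 1 + 2 + 1 + 1 + 1 + 1 + 1 + 2 + 2 = 12.

12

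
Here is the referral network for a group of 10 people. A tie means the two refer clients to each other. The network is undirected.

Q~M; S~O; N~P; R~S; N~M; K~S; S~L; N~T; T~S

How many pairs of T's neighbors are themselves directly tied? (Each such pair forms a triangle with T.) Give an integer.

T's neighbors are N and S, but none of them are tied to each other, so no triangle contains T.

0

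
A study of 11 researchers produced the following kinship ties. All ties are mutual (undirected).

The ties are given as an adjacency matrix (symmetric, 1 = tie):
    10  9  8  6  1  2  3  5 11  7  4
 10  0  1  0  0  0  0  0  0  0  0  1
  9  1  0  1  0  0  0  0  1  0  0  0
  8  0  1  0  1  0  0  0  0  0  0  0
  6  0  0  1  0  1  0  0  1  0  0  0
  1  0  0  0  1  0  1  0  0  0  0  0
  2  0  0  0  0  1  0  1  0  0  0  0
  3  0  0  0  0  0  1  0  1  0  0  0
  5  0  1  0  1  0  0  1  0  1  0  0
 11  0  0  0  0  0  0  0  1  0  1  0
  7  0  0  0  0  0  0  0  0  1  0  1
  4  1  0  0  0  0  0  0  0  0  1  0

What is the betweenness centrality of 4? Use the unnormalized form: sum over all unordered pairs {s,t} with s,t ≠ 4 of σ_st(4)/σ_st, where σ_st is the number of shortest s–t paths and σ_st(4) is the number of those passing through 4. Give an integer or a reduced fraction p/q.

7/3

Pairs whose geodesics pass through 4 — 10–11: 1/2; 10–7: 1; 9–7: 1/2; 8–7: 1/3.
All other pairs contribute 0.
Summing the contributions gives betweenness(4) = 7/3.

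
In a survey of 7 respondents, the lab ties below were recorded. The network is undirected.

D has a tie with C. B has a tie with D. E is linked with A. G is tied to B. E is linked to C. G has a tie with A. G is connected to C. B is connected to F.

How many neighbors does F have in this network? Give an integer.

1

F is directly tied to B. That is 1 neighbor, so the degree of F is 1.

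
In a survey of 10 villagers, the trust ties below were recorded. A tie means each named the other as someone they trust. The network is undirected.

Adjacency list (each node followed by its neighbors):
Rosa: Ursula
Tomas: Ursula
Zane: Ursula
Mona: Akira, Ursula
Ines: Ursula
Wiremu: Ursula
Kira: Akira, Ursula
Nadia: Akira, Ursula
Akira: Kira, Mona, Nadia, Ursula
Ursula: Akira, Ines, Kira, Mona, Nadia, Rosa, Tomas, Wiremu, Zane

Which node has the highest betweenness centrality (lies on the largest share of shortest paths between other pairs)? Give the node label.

Ursula

Unnormalized betweenness of each node: Akira:3/2, Ines:0, Kira:0, Mona:0, Nadia:0, Rosa:0, Tomas:0, Ursula:63/2, Wiremu:0, Zane:0.
Ursula has the largest value, 63/2, making it the main broker — the node through which the most shortest paths run.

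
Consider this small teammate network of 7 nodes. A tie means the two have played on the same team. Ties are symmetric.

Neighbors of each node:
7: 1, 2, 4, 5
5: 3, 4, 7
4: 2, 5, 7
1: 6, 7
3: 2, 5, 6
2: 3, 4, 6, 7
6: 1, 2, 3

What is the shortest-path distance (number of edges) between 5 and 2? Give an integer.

One shortest route is 5 – 7 – 2, which uses 2 edges, and 5 and 2 are not directly tied, so nothing shorter exists. So d(5,2) = 2.

2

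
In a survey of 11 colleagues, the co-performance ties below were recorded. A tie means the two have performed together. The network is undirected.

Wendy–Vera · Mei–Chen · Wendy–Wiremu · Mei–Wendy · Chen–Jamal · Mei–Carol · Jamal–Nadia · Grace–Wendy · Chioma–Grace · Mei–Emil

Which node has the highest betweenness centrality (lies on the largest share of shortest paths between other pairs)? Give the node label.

Unnormalized betweenness of each node: Carol:0, Chen:16, Chioma:0, Emil:0, Grace:9, Jamal:9, Mei:32, Nadia:0, Vera:0, Wendy:29, Wiremu:0.
Mei has the largest value, 32, making it the main broker — the node through which the most shortest paths run.

Mei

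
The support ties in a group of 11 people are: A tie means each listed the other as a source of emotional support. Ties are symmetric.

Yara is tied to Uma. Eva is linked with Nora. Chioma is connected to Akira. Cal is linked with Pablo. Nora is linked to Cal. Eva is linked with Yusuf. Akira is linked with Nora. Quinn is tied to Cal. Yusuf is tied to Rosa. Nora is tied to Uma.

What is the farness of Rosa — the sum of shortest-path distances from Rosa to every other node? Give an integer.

Distances from Rosa: Akira:4, Cal:4, Chioma:5, Eva:2, Nora:3, Pablo:5, Quinn:5, Uma:4, Yara:5, Yusuf:1.
Sum = 4 + 4 + 5 + 2 + 3 + 5 + 5 + 4 + 5 + 1 = 38.

38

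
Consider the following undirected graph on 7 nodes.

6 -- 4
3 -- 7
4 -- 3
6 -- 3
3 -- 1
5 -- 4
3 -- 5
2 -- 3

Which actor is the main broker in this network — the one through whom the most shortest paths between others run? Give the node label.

Unnormalized betweenness of each node: 1:0, 2:0, 3:25/2, 4:1/2, 5:0, 6:0, 7:0.
3 has the largest value, 25/2, making it the main broker — the node through which the most shortest paths run.

3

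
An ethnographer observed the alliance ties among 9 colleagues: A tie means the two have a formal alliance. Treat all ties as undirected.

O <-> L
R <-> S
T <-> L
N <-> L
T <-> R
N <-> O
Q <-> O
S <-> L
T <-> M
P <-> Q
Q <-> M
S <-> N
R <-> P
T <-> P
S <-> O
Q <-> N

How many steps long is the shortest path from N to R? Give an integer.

2

One shortest route is N – S – R, which uses 2 edges, and N and R are not directly tied, so nothing shorter exists. So d(N,R) = 2.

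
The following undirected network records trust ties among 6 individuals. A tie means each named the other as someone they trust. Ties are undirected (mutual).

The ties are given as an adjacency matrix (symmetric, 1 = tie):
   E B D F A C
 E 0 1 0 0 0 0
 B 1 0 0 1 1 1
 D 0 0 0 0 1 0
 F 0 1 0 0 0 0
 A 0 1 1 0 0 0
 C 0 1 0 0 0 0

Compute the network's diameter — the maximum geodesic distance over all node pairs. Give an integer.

Eccentricity of each node (its greatest distance to any other): A:2, B:2, C:3, D:3, E:3, F:3.
The maximum eccentricity is 3, realized for instance by the pair E–D via E – B – A – D. So the diameter is 3.

3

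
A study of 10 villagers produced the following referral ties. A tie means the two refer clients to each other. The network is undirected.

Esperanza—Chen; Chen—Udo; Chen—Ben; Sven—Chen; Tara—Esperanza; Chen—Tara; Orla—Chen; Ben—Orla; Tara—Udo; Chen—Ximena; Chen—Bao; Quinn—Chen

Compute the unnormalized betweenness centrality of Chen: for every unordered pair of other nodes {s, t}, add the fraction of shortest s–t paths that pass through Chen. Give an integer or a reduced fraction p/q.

65/2

Pairs whose geodesics pass through Chen — Esperanza–Sven: 1; Esperanza–Bao: 1; Esperanza–Orla: 1; Esperanza–Udo: 1/2; Esperanza–Ximena: 1; Esperanza–Quinn: 1; Esperanza–Ben: 1; Tara–Sven: 1; Tara–Bao: 1; Tara–Orla: 1; Tara–Ximena: 1; Tara–Quinn: 1; Tara–Ben: 1; Sven–Bao: 1 … (+19 more pairs).
All other pairs contribute 0.
Summing the contributions gives betweenness(Chen) = 65/2.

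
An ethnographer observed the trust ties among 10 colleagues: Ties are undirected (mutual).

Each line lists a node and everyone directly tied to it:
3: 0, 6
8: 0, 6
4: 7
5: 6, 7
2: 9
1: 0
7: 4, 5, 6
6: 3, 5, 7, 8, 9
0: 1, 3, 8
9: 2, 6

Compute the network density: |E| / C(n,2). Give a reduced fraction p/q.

11/45

There are 11 edges and 10 nodes, so the maximum possible is C(10,2) = 45.
Density = 11/45.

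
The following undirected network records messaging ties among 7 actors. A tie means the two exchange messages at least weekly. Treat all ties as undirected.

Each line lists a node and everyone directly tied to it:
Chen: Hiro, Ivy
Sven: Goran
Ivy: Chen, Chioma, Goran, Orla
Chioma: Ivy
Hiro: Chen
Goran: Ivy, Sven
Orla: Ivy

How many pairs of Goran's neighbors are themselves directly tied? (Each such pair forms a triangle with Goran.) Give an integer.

0

Goran's neighbors are Ivy and Sven, but none of them are tied to each other, so no triangle contains Goran.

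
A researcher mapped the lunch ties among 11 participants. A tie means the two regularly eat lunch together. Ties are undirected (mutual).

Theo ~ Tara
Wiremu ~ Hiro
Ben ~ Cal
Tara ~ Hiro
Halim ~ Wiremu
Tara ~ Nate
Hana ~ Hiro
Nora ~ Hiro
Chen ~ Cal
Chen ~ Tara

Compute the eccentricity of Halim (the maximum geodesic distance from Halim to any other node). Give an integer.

Distances from Halim: Ben:6, Cal:5, Chen:4, Hana:3, Hiro:2, Nate:4, Nora:3, Tara:3, Theo:4, Wiremu:1.
The largest is 6 (to Ben), so the eccentricity of Halim is 6.

6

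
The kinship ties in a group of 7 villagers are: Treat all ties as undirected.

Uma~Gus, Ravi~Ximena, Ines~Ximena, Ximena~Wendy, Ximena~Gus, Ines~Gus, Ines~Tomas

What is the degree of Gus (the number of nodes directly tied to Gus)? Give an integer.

3

Gus is directly tied to Ines, Uma, and Ximena. That is 3 neighbors, so the degree of Gus is 3.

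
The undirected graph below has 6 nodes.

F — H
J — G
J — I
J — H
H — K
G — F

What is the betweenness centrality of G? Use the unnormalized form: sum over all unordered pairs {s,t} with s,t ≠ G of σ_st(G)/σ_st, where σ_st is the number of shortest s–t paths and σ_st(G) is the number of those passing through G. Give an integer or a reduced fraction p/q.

Pairs whose geodesics pass through G — J–F: 1/2; F–I: 1/2.
All other pairs contribute 0.
Summing the contributions gives betweenness(G) = 1.

1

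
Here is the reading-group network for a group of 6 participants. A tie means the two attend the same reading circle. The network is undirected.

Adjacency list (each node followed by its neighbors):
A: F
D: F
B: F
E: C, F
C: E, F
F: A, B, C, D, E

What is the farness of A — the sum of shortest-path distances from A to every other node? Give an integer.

Distances from A: B:2, C:2, D:2, E:2, F:1.
Sum = 2 + 2 + 2 + 2 + 1 = 9.

9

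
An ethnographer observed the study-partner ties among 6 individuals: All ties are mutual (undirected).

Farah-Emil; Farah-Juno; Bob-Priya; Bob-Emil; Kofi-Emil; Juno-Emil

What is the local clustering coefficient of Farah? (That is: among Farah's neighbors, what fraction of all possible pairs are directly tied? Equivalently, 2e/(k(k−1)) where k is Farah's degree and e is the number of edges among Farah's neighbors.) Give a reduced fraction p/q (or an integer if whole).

1

Farah's neighbors: Emil and Juno (k = 2).
Possible neighbor pairs: C(2,2) = 1. Edges among them: Emil–Juno → e = 1.
Clustering(Farah) = 1/1.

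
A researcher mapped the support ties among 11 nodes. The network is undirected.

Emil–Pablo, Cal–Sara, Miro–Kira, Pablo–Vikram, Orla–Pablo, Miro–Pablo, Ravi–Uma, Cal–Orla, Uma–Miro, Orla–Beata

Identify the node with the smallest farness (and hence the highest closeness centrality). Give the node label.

Pablo

Farness (sum of distances to all others) for each node — Beata:30, Cal:28, Emil:27, Kira:30, Miro:21, Orla:21, Pablo:18, Ravi:37, Sara:37, Uma:28, Vikram:27.
The smallest farness is 18, for Pablo, so Pablo has the highest closeness.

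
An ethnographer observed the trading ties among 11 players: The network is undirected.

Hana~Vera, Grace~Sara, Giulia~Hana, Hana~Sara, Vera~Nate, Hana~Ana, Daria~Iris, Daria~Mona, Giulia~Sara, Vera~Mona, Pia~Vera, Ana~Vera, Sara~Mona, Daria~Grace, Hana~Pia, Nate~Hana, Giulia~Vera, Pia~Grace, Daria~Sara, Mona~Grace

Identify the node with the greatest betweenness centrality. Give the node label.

Unnormalized betweenness of each node: Ana:0, Daria:9, Giulia:1/3, Grace:3, Hana:53/6, Iris:0, Mona:16/3, Nate:0, Pia:2, Sara:9, Vera:19/2.
Vera has the largest value, 19/2, making it the main broker — the node through which the most shortest paths run.

Vera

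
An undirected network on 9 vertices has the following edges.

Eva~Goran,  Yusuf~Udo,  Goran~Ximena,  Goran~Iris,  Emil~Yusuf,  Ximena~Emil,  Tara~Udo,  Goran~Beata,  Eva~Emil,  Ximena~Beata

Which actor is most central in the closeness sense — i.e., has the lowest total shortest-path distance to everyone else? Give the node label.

Emil

Farness (sum of distances to all others) for each node — Beata:20, Emil:15, Eva:17, Goran:18, Iris:25, Tara:30, Udo:23, Ximena:16, Yusuf:18.
The smallest farness is 15, for Emil, so Emil has the highest closeness.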